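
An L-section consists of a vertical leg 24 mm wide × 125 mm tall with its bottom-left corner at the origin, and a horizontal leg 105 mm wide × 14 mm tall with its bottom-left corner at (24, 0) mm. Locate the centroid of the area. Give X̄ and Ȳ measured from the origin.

vertical leg: A = 24 × 125 = 3000.00, centroid at (12.00, 62.50).
horizontal leg: A = 105 × 14 = 1470.00, centroid at (76.50, 7.00).
ΣA = 4470.00 mm²
ΣAX̄ = (3000.00)(12.00) + (1470.00)(76.50) = 148455.00 mm³
ΣAȲ = (3000.00)(62.50) + (1470.00)(7.00) = 197790.00 mm³
X̄ = 148455.00 / 4470.00 = 33.21 mm
Ȳ = 197790.00 / 4470.00 = 44.25 mm

X̄ = 33.21 mm, Ȳ = 44.25 mm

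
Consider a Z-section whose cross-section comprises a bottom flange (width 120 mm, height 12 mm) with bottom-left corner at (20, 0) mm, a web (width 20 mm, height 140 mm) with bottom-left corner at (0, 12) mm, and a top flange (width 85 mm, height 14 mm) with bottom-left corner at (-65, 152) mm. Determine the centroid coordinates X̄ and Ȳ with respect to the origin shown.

bottom flange: A = 120 × 12 = 1440.00, centroid at (80.00, 6.00).
web: A = 20 × 140 = 2800.00, centroid at (10.00, 82.00).
top flange: A = 85 × 14 = 1190.00, centroid at (-22.50, 159.00).
ΣA = 5430.00 mm², ΣAX̄ = 116425.00 mm³, ΣAȲ = 427450.00 mm³.
X̄ = 116425.00/5430.00 = 21.44 mm; Ȳ = 427450.00/5430.00 = 78.72 mm.

X̄ = 21.44 mm, Ȳ = 78.72 mm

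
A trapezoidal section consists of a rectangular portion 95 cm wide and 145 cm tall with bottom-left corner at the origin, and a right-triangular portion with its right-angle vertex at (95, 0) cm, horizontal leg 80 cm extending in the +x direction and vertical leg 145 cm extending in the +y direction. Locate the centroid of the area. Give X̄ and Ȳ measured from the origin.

X̄ = 69.48 cm, Ȳ = 65.34 cm

rectangular portion: A = 95 × 145 = 13775.00, centroid at (47.50, 72.50).
triangular portion: A = ½·80·145 = 5800.00, centroid at (121.67, 48.33).
ΣA = 19575.00 cm², ΣAX̄ = 1359979.17 cm³, ΣAȲ = 1279020.83 cm³.
X̄ = 1359979.17/19575.00 = 69.48 cm; Ȳ = 1279020.83/19575.00 = 65.34 cm.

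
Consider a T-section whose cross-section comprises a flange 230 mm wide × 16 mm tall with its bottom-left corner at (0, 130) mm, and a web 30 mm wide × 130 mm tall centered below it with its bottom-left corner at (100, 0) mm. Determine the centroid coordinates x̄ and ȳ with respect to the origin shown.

x̄ = 115.00 mm, ȳ = 100.44 mm

web: A = 30 × 130 = 3900.00, centroid at (115.00, 65.00).
flange: A = 230 × 16 = 3680.00, centroid at (115.00, 138.00).
ΣA = 7580.00 mm²
ΣAx̄ = (3900.00)(115.00) + (3680.00)(115.00) = 871700.00 mm³
ΣAȳ = (3900.00)(65.00) + (3680.00)(138.00) = 761340.00 mm³
x̄ = 871700.00 / 7580.00 = 115.00 mm
ȳ = 761340.00 / 7580.00 = 100.44 mm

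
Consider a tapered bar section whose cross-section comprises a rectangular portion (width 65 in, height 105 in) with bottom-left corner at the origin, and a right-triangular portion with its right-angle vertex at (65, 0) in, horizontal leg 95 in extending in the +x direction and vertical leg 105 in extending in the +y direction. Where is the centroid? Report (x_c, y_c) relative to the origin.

x_c = 59.59 in, y_c = 45.11 in

rectangular portion: A = 65 × 105 = 6825.00, centroid at (32.50, 52.50).
triangular portion: A = ½·95·105 = 4987.50, centroid at (96.67, 35.00).
ΣA = 11812.50 in²
ΣAx_c = (6825.00)(32.50) + (4987.50)(96.67) = 703937.50 in³
ΣAy_c = (6825.00)(52.50) + (4987.50)(35.00) = 532875.00 in³
x_c = 703937.50 / 11812.50 = 59.59 in
y_c = 532875.00 / 11812.50 = 45.11 in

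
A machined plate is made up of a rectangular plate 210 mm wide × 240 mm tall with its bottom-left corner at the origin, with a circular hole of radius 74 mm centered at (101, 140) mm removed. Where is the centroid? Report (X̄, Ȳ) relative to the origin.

plate: A = 210 × 240 = 50400.00, centroid at (105.00, 120.00).
hole: A = −π·74² = -17203.36, centroid at (101.00, 140.00).
ΣA = 33196.64 mm²
ΣAX̄ = (50400.00)(105.00) + (-17203.36)(101.00) = 3554460.50 mm³
ΣAȲ = (50400.00)(120.00) + (-17203.36)(140.00) = 3639529.41 mm³
X̄ = 3554460.50 / 33196.64 = 107.07 mm
Ȳ = 3639529.41 / 33196.64 = 109.64 mm

X̄ = 107.07 mm, Ȳ = 109.64 mm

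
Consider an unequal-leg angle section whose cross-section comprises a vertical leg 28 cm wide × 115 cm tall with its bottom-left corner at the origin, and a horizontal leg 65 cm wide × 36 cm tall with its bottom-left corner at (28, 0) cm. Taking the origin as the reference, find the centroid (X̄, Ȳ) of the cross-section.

Part | A | x̄ᵢ | ȳᵢ | A·x̄ᵢ | A·ȳᵢ
vertical leg | 3220.00 | 14.00 | 57.50 | 45080.00 | 185150.00
horizontal leg | 2340.00 | 60.50 | 18.00 | 141570.00 | 42120.00
Σ | 5560.00 |  |  | 186650.00 | 227270.00
X̄ = 186650.00 / 5560.00 = 33.57 cm
Ȳ = 227270.00 / 5560.00 = 40.88 cm

X̄ = 33.57 cm, Ȳ = 40.88 cm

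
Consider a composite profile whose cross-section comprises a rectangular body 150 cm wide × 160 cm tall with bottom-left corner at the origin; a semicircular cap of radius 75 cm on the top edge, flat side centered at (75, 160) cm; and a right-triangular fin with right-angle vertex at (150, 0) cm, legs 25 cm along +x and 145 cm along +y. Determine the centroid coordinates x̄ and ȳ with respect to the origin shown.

Part | A | x̄ᵢ | ȳᵢ | A·x̄ᵢ | A·ȳᵢ
rectangular body | 24000.00 | 75.00 | 80.00 | 1800000.00 | 1920000.00
semicircular top | 8835.73 | 75.00 | 191.83 | 662679.70 | 1694966.69
triangular fin | 1812.50 | 158.33 | 48.33 | 286979.17 | 87604.17
Σ | 34648.23 |  |  | 2749658.87 | 3702570.86
x̄ = 2749658.87 / 34648.23 = 79.36 cm
ȳ = 3702570.86 / 34648.23 = 106.86 cm

x̄ = 79.36 cm, ȳ = 106.86 cm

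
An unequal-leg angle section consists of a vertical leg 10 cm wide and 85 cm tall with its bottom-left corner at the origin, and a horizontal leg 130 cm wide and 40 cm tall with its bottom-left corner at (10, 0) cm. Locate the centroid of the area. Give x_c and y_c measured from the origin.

x_c = 65.17 cm, y_c = 23.16 cm

Part | A | x̄ᵢ | ȳᵢ | A·x̄ᵢ | A·ȳᵢ
vertical leg | 850.00 | 5.00 | 42.50 | 4250.00 | 36125.00
horizontal leg | 5200.00 | 75.00 | 20.00 | 390000.00 | 104000.00
Σ | 6050.00 |  |  | 394250.00 | 140125.00
x_c = 394250.00 / 6050.00 = 65.17 cm
y_c = 140125.00 / 6050.00 = 23.16 cm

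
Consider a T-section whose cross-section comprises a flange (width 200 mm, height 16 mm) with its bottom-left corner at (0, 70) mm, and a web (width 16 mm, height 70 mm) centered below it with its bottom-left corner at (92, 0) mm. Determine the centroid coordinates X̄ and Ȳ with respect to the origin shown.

X̄ = 100.00 mm, Ȳ = 66.85 mm

Part | A | x̄ᵢ | ȳᵢ | A·x̄ᵢ | A·ȳᵢ
web | 1120.00 | 100.00 | 35.00 | 112000.00 | 39200.00
flange | 3200.00 | 100.00 | 78.00 | 320000.00 | 249600.00
Σ | 4320.00 |  |  | 432000.00 | 288800.00
X̄ = 432000.00 / 4320.00 = 100.00 mm
Ȳ = 288800.00 / 4320.00 = 66.85 mm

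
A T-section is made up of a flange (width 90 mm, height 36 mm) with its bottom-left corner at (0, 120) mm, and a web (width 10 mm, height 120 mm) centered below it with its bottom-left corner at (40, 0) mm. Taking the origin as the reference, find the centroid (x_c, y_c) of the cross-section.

x_c = 45.00 mm, y_c = 116.92 mm

web: A = 10 × 120 = 1200.00, centroid at (45.00, 60.00).
flange: A = 90 × 36 = 3240.00, centroid at (45.00, 138.00).
ΣA = 4440.00 mm²
ΣAx_c = (1200.00)(45.00) + (3240.00)(45.00) = 199800.00 mm³
ΣAy_c = (1200.00)(60.00) + (3240.00)(138.00) = 519120.00 mm³
x_c = 199800.00 / 4440.00 = 45.00 mm
y_c = 519120.00 / 4440.00 = 116.92 mm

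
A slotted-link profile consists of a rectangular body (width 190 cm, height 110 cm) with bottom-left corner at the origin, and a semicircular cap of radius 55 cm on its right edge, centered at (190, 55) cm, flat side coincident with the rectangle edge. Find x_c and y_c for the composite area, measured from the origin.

x_c = 116.92 cm, y_c = 55.00 cm

rectangular body: A = 190 × 110 = 20900.00, centroid at (95.00, 55.00).
semicircular end: A = ½π·55² = 4751.66, centroid at (213.34, 55.00).
ΣA = 25651.66 cm²
ΣAx_c = (20900.00)(95.00) + (4751.66)(213.34) = 2999231.86 cm³
ΣAy_c = (20900.00)(55.00) + (4751.66)(55.00) = 1410841.24 cm³
x_c = 2999231.86 / 25651.66 = 116.92 cm
y_c = 1410841.24 / 25651.66 = 55.00 cm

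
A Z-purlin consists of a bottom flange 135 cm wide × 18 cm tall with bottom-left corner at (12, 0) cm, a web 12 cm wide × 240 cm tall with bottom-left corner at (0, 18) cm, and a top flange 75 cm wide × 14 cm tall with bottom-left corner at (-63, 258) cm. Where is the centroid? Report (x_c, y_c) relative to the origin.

bottom flange: A = 135 × 18 = 2430.00, centroid at (79.50, 9.00).
web: A = 12 × 240 = 2880.00, centroid at (6.00, 138.00).
top flange: A = 75 × 14 = 1050.00, centroid at (-25.50, 265.00).
ΣA = 6360.00 cm², ΣAx_c = 183690.00 cm³, ΣAy_c = 697560.00 cm³.
x_c = 183690.00/6360.00 = 28.88 cm; y_c = 697560.00/6360.00 = 109.68 cm.

x_c = 28.88 cm, y_c = 109.68 cm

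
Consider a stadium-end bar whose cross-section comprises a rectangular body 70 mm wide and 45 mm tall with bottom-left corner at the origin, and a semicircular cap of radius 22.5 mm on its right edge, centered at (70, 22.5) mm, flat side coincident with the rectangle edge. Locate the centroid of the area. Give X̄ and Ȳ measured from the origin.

X̄ = 43.98 mm, Ȳ = 22.50 mm

Part | A | x̄ᵢ | ȳᵢ | A·x̄ᵢ | A·ȳᵢ
rectangular body | 3150.00 | 35.00 | 22.50 | 110250.00 | 70875.00
semicircular end | 795.22 | 79.55 | 22.50 | 63258.84 | 17892.35
Σ | 3945.22 |  |  | 173508.84 | 88767.35
X̄ = 173508.84 / 3945.22 = 43.98 mm
Ȳ = 88767.35 / 3945.22 = 22.50 mm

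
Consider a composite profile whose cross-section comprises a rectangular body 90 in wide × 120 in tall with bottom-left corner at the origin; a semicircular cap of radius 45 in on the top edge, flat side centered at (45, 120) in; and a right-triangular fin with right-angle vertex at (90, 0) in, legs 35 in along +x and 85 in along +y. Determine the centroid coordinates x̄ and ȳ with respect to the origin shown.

x̄ = 50.45 in, ȳ = 73.22 in

Part | A | x̄ᵢ | ȳᵢ | A·x̄ᵢ | A·ȳᵢ
rectangular body | 10800.00 | 45.00 | 60.00 | 486000.00 | 648000.00
semicircular top | 3180.86 | 45.00 | 139.10 | 143138.82 | 442453.51
triangular fin | 1487.50 | 101.67 | 28.33 | 151229.17 | 42145.83
Σ | 15468.36 |  |  | 780367.98 | 1132599.34
x̄ = 780367.98 / 15468.36 = 50.45 in
ȳ = 1132599.34 / 15468.36 = 73.22 in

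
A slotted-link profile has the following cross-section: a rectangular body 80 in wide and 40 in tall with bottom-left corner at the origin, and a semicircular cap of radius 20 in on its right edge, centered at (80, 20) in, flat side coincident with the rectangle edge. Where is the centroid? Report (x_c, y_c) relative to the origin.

rectangular body: A = 80 × 40 = 3200.00, centroid at (40.00, 20.00).
semicircular end: A = ½π·20² = 628.32, centroid at (88.49, 20.00).
ΣA = 3828.32 in²
ΣAx_c = (3200.00)(40.00) + (628.32)(88.49) = 183598.82 in³
ΣAy_c = (3200.00)(20.00) + (628.32)(20.00) = 76566.37 in³
x_c = 183598.82 / 3828.32 = 47.96 in
y_c = 76566.37 / 3828.32 = 20.00 in

x_c = 47.96 in, y_c = 20.00 in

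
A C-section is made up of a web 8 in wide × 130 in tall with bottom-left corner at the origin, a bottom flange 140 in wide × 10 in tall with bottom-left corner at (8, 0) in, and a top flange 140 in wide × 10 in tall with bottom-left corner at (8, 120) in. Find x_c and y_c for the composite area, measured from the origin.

x_c = 57.96 in, y_c = 65.00 in

web: A = 8 × 130 = 1040.00, centroid at (4.00, 65.00).
bottom flange: A = 140 × 10 = 1400.00, centroid at (78.00, 5.00).
top flange: A = 140 × 10 = 1400.00, centroid at (78.00, 125.00).
ΣA = 3840.00 in²
ΣAx_c = (1040.00)(4.00) + (1400.00)(78.00) + (1400.00)(78.00) = 222560.00 in³
ΣAy_c = (1040.00)(65.00) + (1400.00)(5.00) + (1400.00)(125.00) = 249600.00 in³
x_c = 222560.00 / 3840.00 = 57.96 in
y_c = 249600.00 / 3840.00 = 65.00 in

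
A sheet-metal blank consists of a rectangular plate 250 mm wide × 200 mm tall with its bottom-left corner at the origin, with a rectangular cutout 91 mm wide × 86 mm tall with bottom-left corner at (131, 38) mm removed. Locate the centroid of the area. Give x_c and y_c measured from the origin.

x_c = 115.44 mm, y_c = 103.53 mm

Part | A | x̄ᵢ | ȳᵢ | A·x̄ᵢ | A·ȳᵢ
plate | 50000.00 | 125.00 | 100.00 | 6250000.00 | 5000000.00
hole | -7826.00 | 176.50 | 81.00 | -1381289.00 | -633906.00
Σ | 42174.00 |  |  | 4868711.00 | 4366094.00
x_c = 4868711.00 / 42174.00 = 115.44 mm
y_c = 4366094.00 / 42174.00 = 103.53 mm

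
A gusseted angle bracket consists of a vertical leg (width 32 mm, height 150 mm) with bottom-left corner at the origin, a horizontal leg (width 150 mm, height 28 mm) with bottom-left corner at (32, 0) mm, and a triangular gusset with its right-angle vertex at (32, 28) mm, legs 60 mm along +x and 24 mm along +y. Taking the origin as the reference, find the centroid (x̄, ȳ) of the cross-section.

vertical leg: A = 32 × 150 = 4800.00, centroid at (16.00, 75.00).
horizontal leg: A = 150 × 28 = 4200.00, centroid at (107.00, 14.00).
gusset: A = ½·60·24 = 720.00, centroid at (52.00, 36.00).
ΣA = 9720.00 mm²
ΣAx̄ = (4800.00)(16.00) + (4200.00)(107.00) + (720.00)(52.00) = 563640.00 mm³
ΣAȳ = (4800.00)(75.00) + (4200.00)(14.00) + (720.00)(36.00) = 444720.00 mm³
x̄ = 563640.00 / 9720.00 = 57.99 mm
ȳ = 444720.00 / 9720.00 = 45.75 mm

x̄ = 57.99 mm, ȳ = 45.75 mm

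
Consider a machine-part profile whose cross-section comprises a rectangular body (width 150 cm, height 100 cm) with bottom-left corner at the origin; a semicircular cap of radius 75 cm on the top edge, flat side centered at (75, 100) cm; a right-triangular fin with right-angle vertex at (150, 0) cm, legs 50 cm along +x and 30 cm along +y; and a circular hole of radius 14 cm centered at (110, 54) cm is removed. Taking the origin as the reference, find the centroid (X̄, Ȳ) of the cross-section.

X̄ = 76.97 cm, Ȳ = 78.81 cm

rectangular body: A = 150 × 100 = 15000.00, centroid at (75.00, 50.00).
semicircular top: A = ½π·75² = 8835.73, centroid at (75.00, 131.83).
triangular fin: A = ½·50·30 = 750.00, centroid at (166.67, 10.00).
hole: A = −π·14² = -615.75, centroid at (110.00, 54.00).
ΣA = 23969.98 cm², ΣAX̄ = 1844946.96 cm³, ΣAȲ = 1889072.32 cm³.
X̄ = 1844946.96/23969.98 = 76.97 cm; Ȳ = 1889072.32/23969.98 = 78.81 cm.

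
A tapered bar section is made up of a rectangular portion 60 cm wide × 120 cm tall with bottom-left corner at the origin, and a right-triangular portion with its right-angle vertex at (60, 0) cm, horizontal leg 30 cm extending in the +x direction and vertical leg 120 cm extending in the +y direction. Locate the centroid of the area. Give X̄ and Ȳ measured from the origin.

rectangular portion: A = 60 × 120 = 7200.00, centroid at (30.00, 60.00).
triangular portion: A = ½·30·120 = 1800.00, centroid at (70.00, 40.00).
ΣA = 9000.00 cm², ΣAX̄ = 342000.00 cm³, ΣAȲ = 504000.00 cm³.
X̄ = 342000.00/9000.00 = 38.00 cm; Ȳ = 504000.00/9000.00 = 56.00 cm.

X̄ = 38.00 cm, Ȳ = 56.00 cm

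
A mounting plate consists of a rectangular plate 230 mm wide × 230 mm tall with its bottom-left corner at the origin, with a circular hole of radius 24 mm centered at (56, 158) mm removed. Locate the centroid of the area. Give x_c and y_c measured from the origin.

plate: A = 230 × 230 = 52900.00, centroid at (115.00, 115.00).
hole: A = −π·24² = -1809.56, centroid at (56.00, 158.00).
ΣA = 51090.44 mm²
ΣAx_c = (52900.00)(115.00) + (-1809.56)(56.00) = 5982164.79 mm³
ΣAy_c = (52900.00)(115.00) + (-1809.56)(158.00) = 5797589.94 mm³
x_c = 5982164.79 / 51090.44 = 117.09 mm
y_c = 5797589.94 / 51090.44 = 113.48 mm

x_c = 117.09 mm, y_c = 113.48 mm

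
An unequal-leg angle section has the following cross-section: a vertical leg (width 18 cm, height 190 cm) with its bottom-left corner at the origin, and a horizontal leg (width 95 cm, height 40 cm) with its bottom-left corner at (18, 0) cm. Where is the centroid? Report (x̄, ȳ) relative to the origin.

vertical leg: A = 18 × 190 = 3420.00, centroid at (9.00, 95.00).
horizontal leg: A = 95 × 40 = 3800.00, centroid at (65.50, 20.00).
ΣA = 7220.00 cm², ΣAx̄ = 279680.00 cm³, ΣAȳ = 400900.00 cm³.
x̄ = 279680.00/7220.00 = 38.74 cm; ȳ = 400900.00/7220.00 = 55.53 cm.

x̄ = 38.74 cm, ȳ = 55.53 cm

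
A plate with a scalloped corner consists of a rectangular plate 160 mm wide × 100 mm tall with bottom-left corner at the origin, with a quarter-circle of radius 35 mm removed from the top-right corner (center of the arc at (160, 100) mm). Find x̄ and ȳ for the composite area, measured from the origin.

x̄ = 75.83 mm, ȳ = 47.75 mm

Part | A | x̄ᵢ | ȳᵢ | A·x̄ᵢ | A·ȳᵢ
plate | 16000.00 | 80.00 | 50.00 | 1280000.00 | 800000.00
removed quarter-circle | -962.11 | 145.15 | 85.15 | -139646.37 | -81919.61
Σ | 15037.89 |  |  | 1140353.63 | 718080.39
x̄ = 1140353.63 / 15037.89 = 75.83 mm
ȳ = 718080.39 / 15037.89 = 47.75 mm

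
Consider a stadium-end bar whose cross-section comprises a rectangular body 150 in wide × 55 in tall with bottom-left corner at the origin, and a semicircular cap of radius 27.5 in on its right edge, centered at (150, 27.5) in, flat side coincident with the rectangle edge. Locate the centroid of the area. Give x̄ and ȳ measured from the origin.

x̄ = 85.91 in, ȳ = 27.50 in

rectangular body: A = 150 × 55 = 8250.00, centroid at (75.00, 27.50).
semicircular end: A = ½π·27.5² = 1187.91, centroid at (161.67, 27.50).
ΣA = 9437.91 in², ΣAx̄ = 810801.79 in³, ΣAȳ = 259542.65 in³.
x̄ = 810801.79/9437.91 = 85.91 in; ȳ = 259542.65/9437.91 = 27.50 in.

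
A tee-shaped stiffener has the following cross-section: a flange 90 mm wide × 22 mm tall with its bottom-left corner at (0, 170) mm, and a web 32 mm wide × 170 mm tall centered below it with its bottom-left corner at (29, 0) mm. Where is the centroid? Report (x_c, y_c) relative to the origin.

Part | A | x̄ᵢ | ȳᵢ | A·x̄ᵢ | A·ȳᵢ
web | 5440.00 | 45.00 | 85.00 | 244800.00 | 462400.00
flange | 1980.00 | 45.00 | 181.00 | 89100.00 | 358380.00
Σ | 7420.00 |  |  | 333900.00 | 820780.00
x_c = 333900.00 / 7420.00 = 45.00 mm
y_c = 820780.00 / 7420.00 = 110.62 mm

x_c = 45.00 mm, y_c = 110.62 mm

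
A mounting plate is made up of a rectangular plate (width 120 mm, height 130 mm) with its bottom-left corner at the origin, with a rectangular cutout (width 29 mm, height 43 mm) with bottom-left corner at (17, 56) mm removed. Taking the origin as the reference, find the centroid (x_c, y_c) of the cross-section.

x_c = 62.48 mm, y_c = 63.91 mm

Part | A | x̄ᵢ | ȳᵢ | A·x̄ᵢ | A·ȳᵢ
plate | 15600.00 | 60.00 | 65.00 | 936000.00 | 1014000.00
hole | -1247.00 | 31.50 | 77.50 | -39280.50 | -96642.50
Σ | 14353.00 |  |  | 896719.50 | 917357.50
x_c = 896719.50 / 14353.00 = 62.48 mm
y_c = 917357.50 / 14353.00 = 63.91 mm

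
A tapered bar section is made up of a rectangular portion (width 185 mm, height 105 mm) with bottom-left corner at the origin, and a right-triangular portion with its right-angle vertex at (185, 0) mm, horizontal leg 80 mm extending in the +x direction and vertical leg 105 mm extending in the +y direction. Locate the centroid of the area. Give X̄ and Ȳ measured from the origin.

X̄ = 113.69 mm, Ȳ = 49.39 mm

Part | A | x̄ᵢ | ȳᵢ | A·x̄ᵢ | A·ȳᵢ
rectangular portion | 19425.00 | 92.50 | 52.50 | 1796812.50 | 1019812.50
triangular portion | 4200.00 | 211.67 | 35.00 | 889000.00 | 147000.00
Σ | 23625.00 |  |  | 2685812.50 | 1166812.50
X̄ = 2685812.50 / 23625.00 = 113.69 mm
Ȳ = 1166812.50 / 23625.00 = 49.39 mm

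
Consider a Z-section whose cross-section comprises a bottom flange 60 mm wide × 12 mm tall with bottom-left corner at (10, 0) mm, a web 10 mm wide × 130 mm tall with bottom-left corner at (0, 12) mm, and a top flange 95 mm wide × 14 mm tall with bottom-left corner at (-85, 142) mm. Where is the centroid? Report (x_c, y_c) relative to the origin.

x_c = -4.35 mm, y_c = 90.33 mm

Part | A | x̄ᵢ | ȳᵢ | A·x̄ᵢ | A·ȳᵢ
bottom flange | 720.00 | 40.00 | 6.00 | 28800.00 | 4320.00
web | 1300.00 | 5.00 | 77.00 | 6500.00 | 100100.00
top flange | 1330.00 | -37.50 | 149.00 | -49875.00 | 198170.00
Σ | 3350.00 |  |  | -14575.00 | 302590.00
x_c = -14575.00 / 3350.00 = -4.35 mm
y_c = 302590.00 / 3350.00 = 90.33 mm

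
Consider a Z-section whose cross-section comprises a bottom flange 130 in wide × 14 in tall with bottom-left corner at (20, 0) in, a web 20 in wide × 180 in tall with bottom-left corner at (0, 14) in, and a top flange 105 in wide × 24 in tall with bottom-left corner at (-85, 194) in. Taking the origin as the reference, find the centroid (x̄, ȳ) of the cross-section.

bottom flange: A = 130 × 14 = 1820.00, centroid at (85.00, 7.00).
web: A = 20 × 180 = 3600.00, centroid at (10.00, 104.00).
top flange: A = 105 × 24 = 2520.00, centroid at (-32.50, 206.00).
ΣA = 7940.00 in²
ΣAx̄ = (1820.00)(85.00) + (3600.00)(10.00) + (2520.00)(-32.50) = 108800.00 in³
ΣAȳ = (1820.00)(7.00) + (3600.00)(104.00) + (2520.00)(206.00) = 906260.00 in³
x̄ = 108800.00 / 7940.00 = 13.70 in
ȳ = 906260.00 / 7940.00 = 114.14 in

x̄ = 13.70 in, ȳ = 114.14 in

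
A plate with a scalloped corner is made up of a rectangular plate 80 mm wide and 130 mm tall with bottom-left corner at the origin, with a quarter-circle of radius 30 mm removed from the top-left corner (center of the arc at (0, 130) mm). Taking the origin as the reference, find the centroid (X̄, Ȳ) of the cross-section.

X̄ = 41.99 mm, Ȳ = 61.19 mm

Part | A | x̄ᵢ | ȳᵢ | A·x̄ᵢ | A·ȳᵢ
plate | 10400.00 | 40.00 | 65.00 | 416000.00 | 676000.00
removed quarter-circle | -706.86 | 12.73 | 117.27 | -9000.00 | -82891.59
Σ | 9693.14 |  |  | 407000.00 | 593108.41
X̄ = 407000.00 / 9693.14 = 41.99 mm
Ȳ = 593108.41 / 9693.14 = 61.19 mm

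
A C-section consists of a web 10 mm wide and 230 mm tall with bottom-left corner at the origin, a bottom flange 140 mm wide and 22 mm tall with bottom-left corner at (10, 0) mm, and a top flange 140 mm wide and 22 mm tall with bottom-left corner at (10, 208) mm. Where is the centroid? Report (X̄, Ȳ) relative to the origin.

web: A = 10 × 230 = 2300.00, centroid at (5.00, 115.00).
bottom flange: A = 140 × 22 = 3080.00, centroid at (80.00, 11.00).
top flange: A = 140 × 22 = 3080.00, centroid at (80.00, 219.00).
ΣA = 8460.00 mm²
ΣAX̄ = (2300.00)(5.00) + (3080.00)(80.00) + (3080.00)(80.00) = 504300.00 mm³
ΣAȲ = (2300.00)(115.00) + (3080.00)(11.00) + (3080.00)(219.00) = 972900.00 mm³
X̄ = 504300.00 / 8460.00 = 59.61 mm
Ȳ = 972900.00 / 8460.00 = 115.00 mm

X̄ = 59.61 mm, Ȳ = 115.00 mm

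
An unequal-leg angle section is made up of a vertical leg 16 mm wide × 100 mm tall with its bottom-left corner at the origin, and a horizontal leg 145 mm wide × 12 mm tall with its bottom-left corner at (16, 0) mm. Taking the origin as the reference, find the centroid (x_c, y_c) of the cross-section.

vertical leg: A = 16 × 100 = 1600.00, centroid at (8.00, 50.00).
horizontal leg: A = 145 × 12 = 1740.00, centroid at (88.50, 6.00).
ΣA = 3340.00 mm²
ΣAx_c = (1600.00)(8.00) + (1740.00)(88.50) = 166790.00 mm³
ΣAy_c = (1600.00)(50.00) + (1740.00)(6.00) = 90440.00 mm³
x_c = 166790.00 / 3340.00 = 49.94 mm
y_c = 90440.00 / 3340.00 = 27.08 mm

x_c = 49.94 mm, y_c = 27.08 mm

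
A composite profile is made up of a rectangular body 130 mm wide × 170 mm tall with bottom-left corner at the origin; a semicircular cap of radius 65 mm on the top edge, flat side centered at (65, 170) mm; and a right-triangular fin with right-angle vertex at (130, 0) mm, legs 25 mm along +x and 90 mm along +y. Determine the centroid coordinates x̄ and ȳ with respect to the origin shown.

rectangular body: A = 130 × 170 = 22100.00, centroid at (65.00, 85.00).
semicircular top: A = ½π·65² = 6636.61, centroid at (65.00, 197.59).
triangular fin: A = ½·25·90 = 1125.00, centroid at (138.33, 30.00).
ΣA = 29861.61 mm², ΣAx̄ = 2023504.94 mm³, ΣAȳ = 3223557.80 mm³.
x̄ = 2023504.94/29861.61 = 67.76 mm; ȳ = 3223557.80/29861.61 = 107.95 mm.

x̄ = 67.76 mm, ȳ = 107.95 mm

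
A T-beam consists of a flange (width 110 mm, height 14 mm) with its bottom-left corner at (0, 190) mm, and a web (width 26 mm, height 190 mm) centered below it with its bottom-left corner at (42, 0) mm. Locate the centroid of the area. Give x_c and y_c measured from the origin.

web: A = 26 × 190 = 4940.00, centroid at (55.00, 95.00).
flange: A = 110 × 14 = 1540.00, centroid at (55.00, 197.00).
ΣA = 6480.00 mm², ΣAx_c = 356400.00 mm³, ΣAy_c = 772680.00 mm³.
x_c = 356400.00/6480.00 = 55.00 mm; y_c = 772680.00/6480.00 = 119.24 mm.

x_c = 55.00 mm, y_c = 119.24 mm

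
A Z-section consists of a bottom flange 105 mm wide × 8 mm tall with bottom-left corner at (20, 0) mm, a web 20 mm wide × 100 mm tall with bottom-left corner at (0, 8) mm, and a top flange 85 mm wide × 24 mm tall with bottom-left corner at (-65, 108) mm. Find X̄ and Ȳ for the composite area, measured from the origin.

X̄ = 7.17 mm, Ȳ = 74.62 mm

bottom flange: A = 105 × 8 = 840.00, centroid at (72.50, 4.00).
web: A = 20 × 100 = 2000.00, centroid at (10.00, 58.00).
top flange: A = 85 × 24 = 2040.00, centroid at (-22.50, 120.00).
ΣA = 4880.00 mm²
ΣAX̄ = (840.00)(72.50) + (2000.00)(10.00) + (2040.00)(-22.50) = 35000.00 mm³
ΣAȲ = (840.00)(4.00) + (2000.00)(58.00) + (2040.00)(120.00) = 364160.00 mm³
X̄ = 35000.00 / 4880.00 = 7.17 mm
Ȳ = 364160.00 / 4880.00 = 74.62 mm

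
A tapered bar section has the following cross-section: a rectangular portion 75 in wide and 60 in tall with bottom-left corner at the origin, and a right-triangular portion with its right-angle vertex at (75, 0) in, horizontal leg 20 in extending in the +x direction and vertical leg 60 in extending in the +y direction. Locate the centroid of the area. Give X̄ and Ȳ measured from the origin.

rectangular portion: A = 75 × 60 = 4500.00, centroid at (37.50, 30.00).
triangular portion: A = ½·20·60 = 600.00, centroid at (81.67, 20.00).
ΣA = 5100.00 in²
ΣAX̄ = (4500.00)(37.50) + (600.00)(81.67) = 217750.00 in³
ΣAȲ = (4500.00)(30.00) + (600.00)(20.00) = 147000.00 in³
X̄ = 217750.00 / 5100.00 = 42.70 in
Ȳ = 147000.00 / 5100.00 = 28.82 in

X̄ = 42.70 in, Ȳ = 28.82 in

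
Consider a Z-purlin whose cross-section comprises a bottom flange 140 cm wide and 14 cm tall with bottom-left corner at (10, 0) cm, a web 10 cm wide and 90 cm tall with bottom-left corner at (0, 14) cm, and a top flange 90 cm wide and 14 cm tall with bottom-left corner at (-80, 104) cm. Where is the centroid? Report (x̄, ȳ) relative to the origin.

bottom flange: A = 140 × 14 = 1960.00, centroid at (80.00, 7.00).
web: A = 10 × 90 = 900.00, centroid at (5.00, 59.00).
top flange: A = 90 × 14 = 1260.00, centroid at (-35.00, 111.00).
ΣA = 4120.00 cm², ΣAx̄ = 117200.00 cm³, ΣAȳ = 206680.00 cm³.
x̄ = 117200.00/4120.00 = 28.45 cm; ȳ = 206680.00/4120.00 = 50.17 cm.

x̄ = 28.45 cm, ȳ = 50.17 cm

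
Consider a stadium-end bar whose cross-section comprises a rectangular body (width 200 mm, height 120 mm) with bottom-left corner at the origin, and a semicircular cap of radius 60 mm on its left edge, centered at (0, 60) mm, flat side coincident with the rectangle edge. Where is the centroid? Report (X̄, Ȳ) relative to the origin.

rectangular body: A = 200 × 120 = 24000.00, centroid at (100.00, 60.00).
semicircular end: A = ½π·60² = 5654.87, centroid at (-25.46, 60.00).
ΣA = 29654.87 mm²
ΣAX̄ = (24000.00)(100.00) + (5654.87)(-25.46) = 2256000.00 mm³
ΣAȲ = (24000.00)(60.00) + (5654.87)(60.00) = 1779292.01 mm³
X̄ = 2256000.00 / 29654.87 = 76.08 mm
Ȳ = 1779292.01 / 29654.87 = 60.00 mm

X̄ = 76.08 mm, Ȳ = 60.00 mm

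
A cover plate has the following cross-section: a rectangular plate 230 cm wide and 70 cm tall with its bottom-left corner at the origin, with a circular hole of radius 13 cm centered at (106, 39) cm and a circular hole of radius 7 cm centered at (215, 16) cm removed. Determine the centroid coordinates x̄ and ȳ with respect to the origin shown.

x̄ = 114.31 cm, ȳ = 35.05 cm

plate: A = 230 × 70 = 16100.00, centroid at (115.00, 35.00).
hole 1: A = −π·13² = -530.93, centroid at (106.00, 39.00).
hole 2: A = −π·7² = -153.94, centroid at (215.00, 16.00).
ΣA = 15415.13 cm², ΣAx̄ = 1762124.83 cm³, ΣAȳ = 540330.75 cm³.
x̄ = 1762124.83/15415.13 = 114.31 cm; ȳ = 540330.75/15415.13 = 35.05 cm.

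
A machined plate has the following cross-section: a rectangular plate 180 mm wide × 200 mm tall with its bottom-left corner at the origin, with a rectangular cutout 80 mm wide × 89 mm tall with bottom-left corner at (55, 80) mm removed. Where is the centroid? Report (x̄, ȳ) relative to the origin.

x̄ = 88.77 mm, ȳ = 93.96 mm

plate: A = 180 × 200 = 36000.00, centroid at (90.00, 100.00).
hole: A = −(80 × 89) = -7120.00, centroid at (95.00, 124.50).
ΣA = 28880.00 mm², ΣAx̄ = 2563600.00 mm³, ΣAȳ = 2713560.00 mm³.
x̄ = 2563600.00/28880.00 = 88.77 mm; ȳ = 2713560.00/28880.00 = 93.96 mm.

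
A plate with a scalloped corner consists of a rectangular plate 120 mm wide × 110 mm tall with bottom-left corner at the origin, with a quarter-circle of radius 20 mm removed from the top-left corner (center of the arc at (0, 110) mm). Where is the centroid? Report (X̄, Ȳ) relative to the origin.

X̄ = 61.26 mm, Ȳ = 53.87 mm

Part | A | x̄ᵢ | ȳᵢ | A·x̄ᵢ | A·ȳᵢ
plate | 13200.00 | 60.00 | 55.00 | 792000.00 | 726000.00
removed quarter-circle | -314.16 | 8.49 | 101.51 | -2666.67 | -31890.85
Σ | 12885.84 |  |  | 789333.33 | 694109.15
X̄ = 789333.33 / 12885.84 = 61.26 mm
Ȳ = 694109.15 / 12885.84 = 53.87 mm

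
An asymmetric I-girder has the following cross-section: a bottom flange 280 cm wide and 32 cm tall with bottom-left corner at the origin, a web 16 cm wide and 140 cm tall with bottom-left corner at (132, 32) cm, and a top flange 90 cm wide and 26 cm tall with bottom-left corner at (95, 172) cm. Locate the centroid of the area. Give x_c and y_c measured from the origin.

bottom flange: A = 280 × 32 = 8960.00, centroid at (140.00, 16.00).
web: A = 16 × 140 = 2240.00, centroid at (140.00, 102.00).
top flange: A = 90 × 26 = 2340.00, centroid at (140.00, 185.00).
ΣA = 13540.00 cm², ΣAx_c = 1895600.00 cm³, ΣAy_c = 804740.00 cm³.
x_c = 1895600.00/13540.00 = 140.00 cm; y_c = 804740.00/13540.00 = 59.43 cm.

x_c = 140.00 cm, y_c = 59.43 cm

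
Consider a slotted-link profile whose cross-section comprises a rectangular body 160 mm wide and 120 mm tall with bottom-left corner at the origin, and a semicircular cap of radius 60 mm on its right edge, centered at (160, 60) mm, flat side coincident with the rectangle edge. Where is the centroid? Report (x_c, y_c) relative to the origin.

rectangular body: A = 160 × 120 = 19200.00, centroid at (80.00, 60.00).
semicircular end: A = ½π·60² = 5654.87, centroid at (185.46, 60.00).
ΣA = 24854.87 mm²
ΣAx_c = (19200.00)(80.00) + (5654.87)(185.46) = 2584778.68 mm³
ΣAy_c = (19200.00)(60.00) + (5654.87)(60.00) = 1491292.01 mm³
x_c = 2584778.68 / 24854.87 = 103.99 mm
y_c = 1491292.01 / 24854.87 = 60.00 mm

x_c = 103.99 mm, y_c = 60.00 mm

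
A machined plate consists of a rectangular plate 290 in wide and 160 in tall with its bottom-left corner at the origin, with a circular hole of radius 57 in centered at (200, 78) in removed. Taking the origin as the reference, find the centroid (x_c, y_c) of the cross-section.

Part | A | x̄ᵢ | ȳᵢ | A·x̄ᵢ | A·ȳᵢ
plate | 46400.00 | 145.00 | 80.00 | 6728000.00 | 3712000.00
hole | -10207.03 | 200.00 | 78.00 | -2041406.91 | -796148.69
Σ | 36192.97 |  |  | 4686593.09 | 2915851.31
x_c = 4686593.09 / 36192.97 = 129.49 in
y_c = 2915851.31 / 36192.97 = 80.56 in

x_c = 129.49 in, y_c = 80.56 in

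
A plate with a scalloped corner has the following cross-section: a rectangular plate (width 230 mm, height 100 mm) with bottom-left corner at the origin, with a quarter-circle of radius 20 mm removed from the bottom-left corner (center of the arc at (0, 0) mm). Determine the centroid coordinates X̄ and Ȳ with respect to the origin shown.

X̄ = 116.48 mm, Ȳ = 50.57 mm

plate: A = 230 × 100 = 23000.00, centroid at (115.00, 50.00).
removed quarter-circle: A = −¼π·20² = -314.16, centroid at (8.49, 8.49).
ΣA = 22685.84 mm², ΣAX̄ = 2642333.33 mm³, ΣAȲ = 1147333.33 mm³.
X̄ = 2642333.33/22685.84 = 116.48 mm; Ȳ = 1147333.33/22685.84 = 50.57 mm.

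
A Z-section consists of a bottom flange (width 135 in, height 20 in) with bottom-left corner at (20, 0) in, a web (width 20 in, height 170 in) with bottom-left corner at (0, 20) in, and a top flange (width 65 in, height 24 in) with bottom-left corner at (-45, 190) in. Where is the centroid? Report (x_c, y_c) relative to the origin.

x_c = 32.73 in, y_c = 91.27 in

bottom flange: A = 135 × 20 = 2700.00, centroid at (87.50, 10.00).
web: A = 20 × 170 = 3400.00, centroid at (10.00, 105.00).
top flange: A = 65 × 24 = 1560.00, centroid at (-12.50, 202.00).
ΣA = 7660.00 in², ΣAx_c = 250750.00 in³, ΣAy_c = 699120.00 in³.
x_c = 250750.00/7660.00 = 32.73 in; y_c = 699120.00/7660.00 = 91.27 in.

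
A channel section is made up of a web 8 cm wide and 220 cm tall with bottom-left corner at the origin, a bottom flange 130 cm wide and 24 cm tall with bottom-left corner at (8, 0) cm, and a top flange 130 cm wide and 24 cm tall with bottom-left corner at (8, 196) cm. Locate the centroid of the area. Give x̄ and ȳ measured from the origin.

x̄ = 57.82 cm, ȳ = 110.00 cm

web: A = 8 × 220 = 1760.00, centroid at (4.00, 110.00).
bottom flange: A = 130 × 24 = 3120.00, centroid at (73.00, 12.00).
top flange: A = 130 × 24 = 3120.00, centroid at (73.00, 208.00).
ΣA = 8000.00 cm², ΣAx̄ = 462560.00 cm³, ΣAȳ = 880000.00 cm³.
x̄ = 462560.00/8000.00 = 57.82 cm; ȳ = 880000.00/8000.00 = 110.00 cm.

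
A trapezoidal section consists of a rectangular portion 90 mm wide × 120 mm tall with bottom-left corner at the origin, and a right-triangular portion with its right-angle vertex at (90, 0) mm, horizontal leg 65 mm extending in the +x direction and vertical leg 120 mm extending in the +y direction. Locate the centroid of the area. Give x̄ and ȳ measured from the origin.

x̄ = 62.69 mm, ȳ = 54.69 mm

Part | A | x̄ᵢ | ȳᵢ | A·x̄ᵢ | A·ȳᵢ
rectangular portion | 10800.00 | 45.00 | 60.00 | 486000.00 | 648000.00
triangular portion | 3900.00 | 111.67 | 40.00 | 435500.00 | 156000.00
Σ | 14700.00 |  |  | 921500.00 | 804000.00
x̄ = 921500.00 / 14700.00 = 62.69 mm
ȳ = 804000.00 / 14700.00 = 54.69 mm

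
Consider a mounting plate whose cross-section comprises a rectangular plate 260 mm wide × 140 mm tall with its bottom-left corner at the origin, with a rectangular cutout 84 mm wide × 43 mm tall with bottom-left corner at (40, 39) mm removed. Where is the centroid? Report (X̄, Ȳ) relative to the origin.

plate: A = 260 × 140 = 36400.00, centroid at (130.00, 70.00).
hole: A = −(84 × 43) = -3612.00, centroid at (82.00, 60.50).
ΣA = 32788.00 mm²
ΣAX̄ = (36400.00)(130.00) + (-3612.00)(82.00) = 4435816.00 mm³
ΣAȲ = (36400.00)(70.00) + (-3612.00)(60.50) = 2329474.00 mm³
X̄ = 4435816.00 / 32788.00 = 135.29 mm
Ȳ = 2329474.00 / 32788.00 = 71.05 mm

X̄ = 135.29 mm, Ȳ = 71.05 mm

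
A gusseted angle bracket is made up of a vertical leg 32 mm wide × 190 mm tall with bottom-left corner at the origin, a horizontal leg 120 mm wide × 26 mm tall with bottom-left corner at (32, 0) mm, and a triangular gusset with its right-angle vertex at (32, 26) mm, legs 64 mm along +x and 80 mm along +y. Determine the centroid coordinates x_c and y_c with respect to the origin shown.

x_c = 44.29 mm, y_c = 64.03 mm

vertical leg: A = 32 × 190 = 6080.00, centroid at (16.00, 95.00).
horizontal leg: A = 120 × 26 = 3120.00, centroid at (92.00, 13.00).
gusset: A = ½·64·80 = 2560.00, centroid at (53.33, 52.67).
ΣA = 11760.00 mm², ΣAx_c = 520853.33 mm³, ΣAy_c = 752986.67 mm³.
x_c = 520853.33/11760.00 = 44.29 mm; y_c = 752986.67/11760.00 = 64.03 mm.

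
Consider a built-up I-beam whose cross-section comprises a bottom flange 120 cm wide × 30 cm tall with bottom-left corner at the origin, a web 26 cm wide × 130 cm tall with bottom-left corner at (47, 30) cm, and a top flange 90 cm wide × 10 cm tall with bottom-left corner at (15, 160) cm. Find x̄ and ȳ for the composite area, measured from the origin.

x̄ = 60.00 cm, ȳ = 66.45 cm

Part | A | x̄ᵢ | ȳᵢ | A·x̄ᵢ | A·ȳᵢ
bottom flange | 3600.00 | 60.00 | 15.00 | 216000.00 | 54000.00
web | 3380.00 | 60.00 | 95.00 | 202800.00 | 321100.00
top flange | 900.00 | 60.00 | 165.00 | 54000.00 | 148500.00
Σ | 7880.00 |  |  | 472800.00 | 523600.00
x̄ = 472800.00 / 7880.00 = 60.00 cm
ȳ = 523600.00 / 7880.00 = 66.45 cm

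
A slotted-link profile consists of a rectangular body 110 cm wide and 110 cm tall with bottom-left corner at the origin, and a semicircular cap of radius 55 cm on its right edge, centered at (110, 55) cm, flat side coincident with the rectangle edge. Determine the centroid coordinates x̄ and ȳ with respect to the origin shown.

rectangular body: A = 110 × 110 = 12100.00, centroid at (55.00, 55.00).
semicircular end: A = ½π·55² = 4751.66, centroid at (133.34, 55.00).
ΣA = 16851.66 cm²
ΣAx̄ = (12100.00)(55.00) + (4751.66)(133.34) = 1299099.14 cm³
ΣAȳ = (12100.00)(55.00) + (4751.66)(55.00) = 926841.24 cm³
x̄ = 1299099.14 / 16851.66 = 77.09 cm
ȳ = 926841.24 / 16851.66 = 55.00 cm

x̄ = 77.09 cm, ȳ = 55.00 cm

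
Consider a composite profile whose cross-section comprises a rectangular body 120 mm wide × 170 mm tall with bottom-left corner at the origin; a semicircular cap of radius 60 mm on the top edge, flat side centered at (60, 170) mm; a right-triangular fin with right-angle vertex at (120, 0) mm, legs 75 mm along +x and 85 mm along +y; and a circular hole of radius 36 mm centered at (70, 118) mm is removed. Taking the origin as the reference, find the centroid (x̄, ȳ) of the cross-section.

rectangular body: A = 120 × 170 = 20400.00, centroid at (60.00, 85.00).
semicircular top: A = ½π·60² = 5654.87, centroid at (60.00, 195.46).
triangular fin: A = ½·75·85 = 3187.50, centroid at (145.00, 28.33).
hole: A = −π·36² = -4071.50, centroid at (70.00, 118.00).
ΣA = 25170.86 mm²
ΣAx̄ = (20400.00)(60.00) + (5654.87)(60.00) + (3187.50)(145.00) + (-4071.50)(70.00) = 1740474.22 mm³
ΣAȳ = (20400.00)(85.00) + (5654.87)(195.46) + (3187.50)(28.33) + (-4071.50)(118.00) = 2449202.37 mm³
x̄ = 1740474.22 / 25170.86 = 69.15 mm
ȳ = 2449202.37 / 25170.86 = 97.30 mm

x̄ = 69.15 mm, ȳ = 97.30 mm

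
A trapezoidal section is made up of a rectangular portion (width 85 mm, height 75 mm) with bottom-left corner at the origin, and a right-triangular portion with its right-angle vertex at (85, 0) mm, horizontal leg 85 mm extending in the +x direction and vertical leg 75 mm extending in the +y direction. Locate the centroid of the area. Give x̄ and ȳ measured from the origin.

rectangular portion: A = 85 × 75 = 6375.00, centroid at (42.50, 37.50).
triangular portion: A = ½·85·75 = 3187.50, centroid at (113.33, 25.00).
ΣA = 9562.50 mm²
ΣAx̄ = (6375.00)(42.50) + (3187.50)(113.33) = 632187.50 mm³
ΣAȳ = (6375.00)(37.50) + (3187.50)(25.00) = 318750.00 mm³
x̄ = 632187.50 / 9562.50 = 66.11 mm
ȳ = 318750.00 / 9562.50 = 33.33 mm

x̄ = 66.11 mm, ȳ = 33.33 mm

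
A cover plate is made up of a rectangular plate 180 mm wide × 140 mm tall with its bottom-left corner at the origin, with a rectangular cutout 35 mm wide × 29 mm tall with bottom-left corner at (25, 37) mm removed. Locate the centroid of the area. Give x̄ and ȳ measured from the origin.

x̄ = 91.99 mm, ȳ = 70.78 mm

plate: A = 180 × 140 = 25200.00, centroid at (90.00, 70.00).
hole: A = −(35 × 29) = -1015.00, centroid at (42.50, 51.50).
ΣA = 24185.00 mm², ΣAx̄ = 2224862.50 mm³, ΣAȳ = 1711727.50 mm³.
x̄ = 2224862.50/24185.00 = 91.99 mm; ȳ = 1711727.50/24185.00 = 70.78 mm.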